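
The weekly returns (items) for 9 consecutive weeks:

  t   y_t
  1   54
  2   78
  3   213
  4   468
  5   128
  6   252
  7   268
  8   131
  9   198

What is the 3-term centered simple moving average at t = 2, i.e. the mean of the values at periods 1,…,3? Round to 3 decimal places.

Sum of periods 1–3: 54 + 78 + 213 = 345
Divide by 3: 345 / 3 = 115.000

115.000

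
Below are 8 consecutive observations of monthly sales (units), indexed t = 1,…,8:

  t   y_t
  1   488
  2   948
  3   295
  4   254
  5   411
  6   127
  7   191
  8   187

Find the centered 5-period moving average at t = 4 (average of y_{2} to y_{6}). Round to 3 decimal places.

407.000

Sum of periods 2–6: 948 + 295 + 254 + 411 + 127 = 2035
Divide by 5: 2035 / 5 = 407.000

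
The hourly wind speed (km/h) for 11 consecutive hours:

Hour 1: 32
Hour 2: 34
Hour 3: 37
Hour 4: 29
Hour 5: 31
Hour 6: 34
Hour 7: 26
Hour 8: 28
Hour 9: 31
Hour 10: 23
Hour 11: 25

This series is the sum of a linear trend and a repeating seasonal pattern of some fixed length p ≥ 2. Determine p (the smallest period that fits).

3

First differences y_{t+1} − y_t: 2, 3, -8, 2, 3, -8, 2, 3, …
The difference pattern repeats every 3 terms and not for any smaller step, so p = 3.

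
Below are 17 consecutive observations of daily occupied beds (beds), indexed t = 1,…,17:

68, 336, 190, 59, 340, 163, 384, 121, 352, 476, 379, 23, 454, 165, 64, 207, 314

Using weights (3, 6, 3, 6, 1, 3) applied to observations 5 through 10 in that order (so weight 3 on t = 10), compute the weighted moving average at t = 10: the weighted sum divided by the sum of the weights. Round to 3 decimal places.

257.091

Weighted sum: 3·340 + 6·163 + 3·384 + 6·121 + 1·352 + 3·476 = 1020 + 978 + 1152 + 726 + 352 + 1428 = 5656
Weight total: 3 + 6 + 3 + 6 + 1 + 3 = 22
WMA = 5656 / 22 = 257.091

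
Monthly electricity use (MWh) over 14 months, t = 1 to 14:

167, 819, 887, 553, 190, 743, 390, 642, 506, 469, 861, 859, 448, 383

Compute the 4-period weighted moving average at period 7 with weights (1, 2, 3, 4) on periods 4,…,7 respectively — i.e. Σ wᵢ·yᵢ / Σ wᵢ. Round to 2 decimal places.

Weighted sum: 1·553 + 2·190 + 3·743 + 4·390 = 553 + 380 + 2229 + 1560 = 4722
Weight total: 1 + 2 + 3 + 4 = 10
WMA = 4722 / 10 = 472.20

472.20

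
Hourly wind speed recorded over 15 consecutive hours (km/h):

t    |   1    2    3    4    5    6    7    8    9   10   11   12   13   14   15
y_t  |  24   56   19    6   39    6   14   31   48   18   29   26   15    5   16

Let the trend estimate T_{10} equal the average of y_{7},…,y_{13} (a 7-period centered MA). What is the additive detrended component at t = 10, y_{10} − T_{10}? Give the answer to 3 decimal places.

-7.857

Trend T_10 = (14 + 31 + 48 + 18 + 29 + 26 + 15) / 7 = 181/7 = 25.85714
Detrended value: 18 − 25.85714 = -7.857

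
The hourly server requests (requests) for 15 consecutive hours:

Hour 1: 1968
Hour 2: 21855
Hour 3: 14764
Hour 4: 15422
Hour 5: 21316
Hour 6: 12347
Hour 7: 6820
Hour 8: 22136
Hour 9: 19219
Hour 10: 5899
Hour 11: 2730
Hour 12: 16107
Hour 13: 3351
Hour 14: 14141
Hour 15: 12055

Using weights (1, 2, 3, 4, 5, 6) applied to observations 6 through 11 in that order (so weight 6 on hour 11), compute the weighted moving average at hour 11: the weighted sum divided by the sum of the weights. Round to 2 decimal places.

10245.05

Weighted sum: 1·12347 + 2·6820 + 3·22136 + 4·19219 + 5·5899 + 6·2730 = 12347 + 13640 + 66408 + 76876 + 29495 + 16380 = 215146
Weight total: 1 + 2 + 3 + 4 + 5 + 6 = 21
WMA = 215146 / 21 = 10245.05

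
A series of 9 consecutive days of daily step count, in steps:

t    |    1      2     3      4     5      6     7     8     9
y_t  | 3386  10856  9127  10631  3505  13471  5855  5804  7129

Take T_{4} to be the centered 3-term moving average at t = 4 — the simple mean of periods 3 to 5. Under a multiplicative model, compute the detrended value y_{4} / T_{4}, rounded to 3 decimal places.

1.371

Trend T_4 = (9127 + 10631 + 3505) / 3 = 23263/3 = 7754.33333
Ratio to trend: 10631 / 7754.33333 = 1.371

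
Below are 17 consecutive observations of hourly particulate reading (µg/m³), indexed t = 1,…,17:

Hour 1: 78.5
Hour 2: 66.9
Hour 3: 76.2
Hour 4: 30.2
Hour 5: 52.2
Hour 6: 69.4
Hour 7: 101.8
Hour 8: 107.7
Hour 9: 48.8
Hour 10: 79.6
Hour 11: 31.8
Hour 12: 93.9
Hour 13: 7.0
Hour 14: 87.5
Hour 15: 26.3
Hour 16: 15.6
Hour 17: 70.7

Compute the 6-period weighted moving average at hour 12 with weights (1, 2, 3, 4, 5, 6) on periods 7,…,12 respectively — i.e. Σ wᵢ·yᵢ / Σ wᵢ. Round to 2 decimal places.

Weighted sum: 1·101.8 + 2·107.7 + 3·48.8 + 4·79.6 + 5·31.8 + 6·93.9 = 101.8 + 215.4 + 146.4 + 318.4 + 159.0 + 563.4 = 1504.4
Weight total: 1 + 2 + 3 + 4 + 5 + 6 = 21
WMA = 1504.4 / 21 = 71.64

71.64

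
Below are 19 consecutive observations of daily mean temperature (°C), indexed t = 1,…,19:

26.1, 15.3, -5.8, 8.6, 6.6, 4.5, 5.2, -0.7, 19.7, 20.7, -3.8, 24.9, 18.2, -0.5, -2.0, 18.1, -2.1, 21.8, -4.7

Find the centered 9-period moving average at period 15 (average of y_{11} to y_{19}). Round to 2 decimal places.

Sum of periods 11–19: (-3.8) + 24.9 + 18.2 + (-0.5) + (-2.0) + 18.1 + (-2.1) + 21.8 + (-4.7) = 69.9
Divide by 9: 69.9 / 9 = 7.77

7.77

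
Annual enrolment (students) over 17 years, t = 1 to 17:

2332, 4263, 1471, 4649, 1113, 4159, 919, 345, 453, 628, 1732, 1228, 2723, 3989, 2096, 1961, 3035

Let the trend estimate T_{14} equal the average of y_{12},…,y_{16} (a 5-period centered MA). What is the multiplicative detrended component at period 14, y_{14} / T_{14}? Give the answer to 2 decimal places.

Trend T_14 = (1228 + 2723 + 3989 + 2096 + 1961) / 5 = 11997/5 = 2399.4000
Ratio to trend: 3989 / 2399.4000 = 1.66

1.66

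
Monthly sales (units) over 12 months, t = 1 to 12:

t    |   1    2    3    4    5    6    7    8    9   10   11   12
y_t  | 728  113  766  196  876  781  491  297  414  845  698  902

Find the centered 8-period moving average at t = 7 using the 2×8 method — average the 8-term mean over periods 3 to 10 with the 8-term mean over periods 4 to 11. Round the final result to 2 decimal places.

579.00

Sum over 3–10: 766 + 196 + 876 + 781 + 491 + 297 + 414 + 845 = 4666
Sum over 4–11: 196 + 876 + 781 + 491 + 297 + 414 + 845 + 698 = 4598
CMA at t=7 = (4666 + 4598) / (2·8) = 9264 / 16 = 579.00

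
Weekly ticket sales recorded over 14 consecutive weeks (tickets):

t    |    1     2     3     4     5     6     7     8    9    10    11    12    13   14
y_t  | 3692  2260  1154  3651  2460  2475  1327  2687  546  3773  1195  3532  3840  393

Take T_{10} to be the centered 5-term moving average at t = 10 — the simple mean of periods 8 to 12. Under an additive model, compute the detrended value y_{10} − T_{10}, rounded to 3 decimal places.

Trend T_10 = (2687 + 546 + 3773 + 1195 + 3532) / 5 = 11733/5 = 2346.60000
Detrended value: 3773 − 2346.60000 = 1426.400

1426.400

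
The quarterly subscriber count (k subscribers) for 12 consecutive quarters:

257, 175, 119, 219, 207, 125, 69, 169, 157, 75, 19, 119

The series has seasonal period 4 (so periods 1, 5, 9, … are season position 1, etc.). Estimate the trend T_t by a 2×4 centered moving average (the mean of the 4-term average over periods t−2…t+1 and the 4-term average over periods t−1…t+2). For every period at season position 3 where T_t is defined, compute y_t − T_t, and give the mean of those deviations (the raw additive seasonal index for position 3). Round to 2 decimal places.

Season position 3 occurs at t = 3, 7 (where T_t is defined).
t=3: T_3 = 186.2500; y_3 − T_3 = 119 − 186.2500 = -67.2500
t=7: T_7 = 136.2500; y_7 − T_7 = 69 − 136.2500 = -67.2500
Mean deviation: (-67.2500 + -67.2500) / 2 = -67.25

-67.25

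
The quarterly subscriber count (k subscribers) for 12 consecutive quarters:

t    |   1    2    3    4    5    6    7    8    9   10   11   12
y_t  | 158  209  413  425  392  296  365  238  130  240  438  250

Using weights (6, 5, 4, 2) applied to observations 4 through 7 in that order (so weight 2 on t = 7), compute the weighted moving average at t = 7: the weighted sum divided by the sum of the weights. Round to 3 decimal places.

Weighted sum: 6·425 + 5·392 + 4·296 + 2·365 = 2550 + 1960 + 1184 + 730 = 6424
Weight total: 6 + 5 + 4 + 2 = 17
WMA = 6424 / 17 = 377.882

377.882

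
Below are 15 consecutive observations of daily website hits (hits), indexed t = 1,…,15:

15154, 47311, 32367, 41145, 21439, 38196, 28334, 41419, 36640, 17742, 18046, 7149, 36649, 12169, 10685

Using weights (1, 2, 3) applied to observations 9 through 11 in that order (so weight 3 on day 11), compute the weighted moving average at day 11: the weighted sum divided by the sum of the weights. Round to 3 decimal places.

21043.667

Weighted sum: 1·36640 + 2·17742 + 3·18046 = 36640 + 35484 + 54138 = 126262
Weight total: 1 + 2 + 3 = 6
WMA = 126262 / 6 = 21043.667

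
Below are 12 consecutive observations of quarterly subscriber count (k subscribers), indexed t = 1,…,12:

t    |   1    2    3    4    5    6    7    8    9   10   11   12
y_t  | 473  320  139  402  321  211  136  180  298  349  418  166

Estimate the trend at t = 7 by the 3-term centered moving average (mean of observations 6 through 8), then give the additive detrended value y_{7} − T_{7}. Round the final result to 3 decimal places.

-39.667

Trend T_7 = (211 + 136 + 180) / 3 = 527/3 = 175.66667
Detrended value: 136 − 175.66667 = -39.667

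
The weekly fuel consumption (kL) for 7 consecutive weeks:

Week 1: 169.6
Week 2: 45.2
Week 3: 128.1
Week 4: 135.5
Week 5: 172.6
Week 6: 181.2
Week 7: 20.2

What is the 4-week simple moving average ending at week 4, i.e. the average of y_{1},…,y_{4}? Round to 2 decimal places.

Sum of periods 1–4: 169.6 + 45.2 + 128.1 + 135.5 = 478.4
Divide by 4: 478.4 / 4 = 119.60

119.60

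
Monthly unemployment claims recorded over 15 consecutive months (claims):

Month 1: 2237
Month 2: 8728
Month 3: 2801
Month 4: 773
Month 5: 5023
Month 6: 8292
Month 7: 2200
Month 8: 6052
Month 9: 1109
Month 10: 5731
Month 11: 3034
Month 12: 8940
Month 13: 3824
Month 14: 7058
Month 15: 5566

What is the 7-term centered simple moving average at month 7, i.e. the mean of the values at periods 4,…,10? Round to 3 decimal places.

Sum of periods 4–10: 773 + 5023 + 8292 + 2200 + 6052 + 1109 + 5731 = 29180
Divide by 7: 29180 / 7 = 4168.571

4168.571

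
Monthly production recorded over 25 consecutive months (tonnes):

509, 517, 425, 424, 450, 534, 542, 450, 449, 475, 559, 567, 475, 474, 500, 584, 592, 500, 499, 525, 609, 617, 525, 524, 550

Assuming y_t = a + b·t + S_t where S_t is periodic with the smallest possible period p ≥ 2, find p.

First differences y_{t+1} − y_t: 8, -92, -1, 26, 84, 8, -92, -1, 26, 84, 8, -92, …
The difference pattern repeats every 5 terms and not for any smaller step, so p = 5.

5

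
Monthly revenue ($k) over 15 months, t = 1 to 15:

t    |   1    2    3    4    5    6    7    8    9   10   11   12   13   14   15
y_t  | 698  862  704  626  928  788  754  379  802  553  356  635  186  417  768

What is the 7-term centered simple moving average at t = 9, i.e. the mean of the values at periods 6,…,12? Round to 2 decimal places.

609.57

Sum of periods 6–12: 788 + 754 + 379 + 802 + 553 + 356 + 635 = 4267
Divide by 7: 4267 / 7 = 609.57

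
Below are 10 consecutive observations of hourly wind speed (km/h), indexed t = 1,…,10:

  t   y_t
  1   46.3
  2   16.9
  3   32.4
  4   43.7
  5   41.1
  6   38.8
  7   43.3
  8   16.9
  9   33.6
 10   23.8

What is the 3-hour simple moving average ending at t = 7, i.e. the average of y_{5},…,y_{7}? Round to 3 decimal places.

41.067

Sum of periods 5–7: 41.1 + 38.8 + 43.3 = 123.2
Divide by 3: 123.2 / 3 = 41.067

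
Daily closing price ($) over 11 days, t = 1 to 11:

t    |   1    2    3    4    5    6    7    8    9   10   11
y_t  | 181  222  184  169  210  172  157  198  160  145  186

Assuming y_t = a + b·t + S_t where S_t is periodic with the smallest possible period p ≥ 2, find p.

3

First differences y_{t+1} − y_t: 41, -38, -15, 41, -38, -15, 41, -38, …
The difference pattern repeats every 3 terms and not for any smaller step, so p = 3.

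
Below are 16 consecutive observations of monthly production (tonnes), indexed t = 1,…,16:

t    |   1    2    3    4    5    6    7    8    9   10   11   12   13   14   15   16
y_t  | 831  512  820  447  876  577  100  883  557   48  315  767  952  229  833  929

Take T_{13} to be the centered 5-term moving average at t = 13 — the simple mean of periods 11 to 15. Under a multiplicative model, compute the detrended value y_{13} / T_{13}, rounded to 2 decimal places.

Trend T_13 = (315 + 767 + 952 + 229 + 833) / 5 = 3096/5 = 619.2000
Ratio to trend: 952 / 619.2000 = 1.54

1.54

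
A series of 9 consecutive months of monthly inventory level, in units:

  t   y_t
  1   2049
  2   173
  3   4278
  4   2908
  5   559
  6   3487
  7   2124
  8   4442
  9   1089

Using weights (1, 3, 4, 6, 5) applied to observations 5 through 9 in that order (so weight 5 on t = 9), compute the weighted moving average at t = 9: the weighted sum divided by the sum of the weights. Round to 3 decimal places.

2716.474

Weighted sum: 1·559 + 3·3487 + 4·2124 + 6·4442 + 5·1089 = 559 + 10461 + 8496 + 26652 + 5445 = 51613
Weight total: 1 + 3 + 4 + 6 + 5 = 19
WMA = 51613 / 19 = 2716.474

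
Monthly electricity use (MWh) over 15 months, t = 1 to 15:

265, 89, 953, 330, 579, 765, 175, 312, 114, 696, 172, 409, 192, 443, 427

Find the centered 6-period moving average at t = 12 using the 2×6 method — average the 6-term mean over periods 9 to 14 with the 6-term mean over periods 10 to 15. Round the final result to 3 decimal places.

Sum over 9–14: 114 + 696 + 172 + 409 + 192 + 443 = 2026
Sum over 10–15: 696 + 172 + 409 + 192 + 443 + 427 = 2339
CMA at t=12 = (2026 + 2339) / (2·6) = 4365 / 12 = 363.750

363.750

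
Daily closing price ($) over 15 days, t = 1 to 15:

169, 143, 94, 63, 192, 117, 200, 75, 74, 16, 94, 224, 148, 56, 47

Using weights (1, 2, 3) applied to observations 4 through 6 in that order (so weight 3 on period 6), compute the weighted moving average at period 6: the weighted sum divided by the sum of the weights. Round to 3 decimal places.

Weighted sum: 1·63 + 2·192 + 3·117 = 63 + 384 + 351 = 798
Weight total: 1 + 2 + 3 = 6
WMA = 798 / 6 = 133.000

133.000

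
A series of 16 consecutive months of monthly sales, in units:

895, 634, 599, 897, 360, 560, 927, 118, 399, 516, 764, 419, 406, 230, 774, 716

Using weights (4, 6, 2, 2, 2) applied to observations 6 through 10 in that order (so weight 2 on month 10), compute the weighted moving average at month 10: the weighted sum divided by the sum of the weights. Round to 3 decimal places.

Weighted sum: 4·560 + 6·927 + 2·118 + 2·399 + 2·516 = 2240 + 5562 + 236 + 798 + 1032 = 9868
Weight total: 4 + 6 + 2 + 2 + 2 = 16
WMA = 9868 / 16 = 616.750

616.750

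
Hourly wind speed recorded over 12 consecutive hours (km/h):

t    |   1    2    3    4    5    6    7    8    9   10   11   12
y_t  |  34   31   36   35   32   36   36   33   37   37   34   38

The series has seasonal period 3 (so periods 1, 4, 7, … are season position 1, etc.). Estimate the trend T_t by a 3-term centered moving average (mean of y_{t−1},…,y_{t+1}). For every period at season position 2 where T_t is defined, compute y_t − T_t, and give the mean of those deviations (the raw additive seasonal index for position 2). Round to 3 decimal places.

Season position 2 occurs at t = 2, 5, 8, 11 (where T_t is defined).
t=2: T_2 = 33.66667; y_2 − T_2 = 31 − 33.66667 = -2.66667
t=5: T_5 = 34.33333; y_5 − T_5 = 32 − 34.33333 = -2.33333
t=8: T_8 = 35.33333; y_8 − T_8 = 33 − 35.33333 = -2.33333
t=11: T_11 = 36.33333; y_11 − T_11 = 34 − 36.33333 = -2.33333
Mean deviation: (-2.66667 + -2.33333 + -2.33333 + -2.33333) / 4 = -2.417

-2.417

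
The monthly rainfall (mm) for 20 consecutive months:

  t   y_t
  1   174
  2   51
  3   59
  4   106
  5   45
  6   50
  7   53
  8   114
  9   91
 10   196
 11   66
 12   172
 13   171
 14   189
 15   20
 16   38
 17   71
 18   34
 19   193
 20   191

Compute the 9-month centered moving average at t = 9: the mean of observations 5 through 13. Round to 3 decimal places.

Sum of periods 5–13: 45 + 50 + 53 + 114 + 91 + 196 + 66 + 172 + 171 = 958
Divide by 9: 958 / 9 = 106.444

106.444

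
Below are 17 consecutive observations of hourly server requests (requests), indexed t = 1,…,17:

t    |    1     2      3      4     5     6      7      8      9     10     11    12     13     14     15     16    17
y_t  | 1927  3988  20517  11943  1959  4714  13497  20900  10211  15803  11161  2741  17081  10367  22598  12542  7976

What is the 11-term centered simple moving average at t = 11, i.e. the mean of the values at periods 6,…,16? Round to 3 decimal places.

Sum of periods 6–16: 4714 + 13497 + 20900 + 10211 + 15803 + 11161 + 2741 + 17081 + 10367 + 22598 + 12542 = 141615
Divide by 11: 141615 / 11 = 12874.091

12874.091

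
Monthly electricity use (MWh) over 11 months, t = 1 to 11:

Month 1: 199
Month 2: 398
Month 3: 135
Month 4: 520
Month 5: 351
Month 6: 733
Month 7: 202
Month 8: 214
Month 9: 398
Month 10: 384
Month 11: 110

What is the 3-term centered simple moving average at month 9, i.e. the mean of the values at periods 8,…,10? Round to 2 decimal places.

332.00

Sum of periods 8–10: 214 + 398 + 384 = 996
Divide by 3: 996 / 3 = 332.00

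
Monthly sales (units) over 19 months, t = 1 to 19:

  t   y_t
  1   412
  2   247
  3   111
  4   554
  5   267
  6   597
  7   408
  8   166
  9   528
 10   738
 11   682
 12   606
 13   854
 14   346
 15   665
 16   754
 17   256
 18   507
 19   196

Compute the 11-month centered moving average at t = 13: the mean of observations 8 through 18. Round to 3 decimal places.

554.727

Sum of periods 8–18: 166 + 528 + 738 + 682 + 606 + 854 + 346 + 665 + 754 + 256 + 507 = 6102
Divide by 11: 6102 / 11 = 554.727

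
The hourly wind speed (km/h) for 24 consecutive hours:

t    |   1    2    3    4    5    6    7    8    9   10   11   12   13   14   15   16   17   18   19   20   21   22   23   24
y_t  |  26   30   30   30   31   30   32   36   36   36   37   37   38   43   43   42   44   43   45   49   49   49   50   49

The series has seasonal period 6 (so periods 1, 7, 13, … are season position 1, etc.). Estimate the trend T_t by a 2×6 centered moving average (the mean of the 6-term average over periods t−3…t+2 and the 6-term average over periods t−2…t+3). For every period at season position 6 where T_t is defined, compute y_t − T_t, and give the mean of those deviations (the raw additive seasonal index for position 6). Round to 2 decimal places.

-1.75

Season position 6 occurs at t = 6, 12, 18 (where T_t is defined).
t=6: T_6 = 32.0000; y_6 − T_6 = 30 − 32.0000 = -2.0000
t=12: T_12 = 38.4167; y_12 − T_12 = 37 − 38.4167 = -1.4167
t=18: T_18 = 44.8333; y_18 − T_18 = 43 − 44.8333 = -1.8333
Mean deviation: (-2.0000 + -1.4167 + -1.8333) / 3 = -1.75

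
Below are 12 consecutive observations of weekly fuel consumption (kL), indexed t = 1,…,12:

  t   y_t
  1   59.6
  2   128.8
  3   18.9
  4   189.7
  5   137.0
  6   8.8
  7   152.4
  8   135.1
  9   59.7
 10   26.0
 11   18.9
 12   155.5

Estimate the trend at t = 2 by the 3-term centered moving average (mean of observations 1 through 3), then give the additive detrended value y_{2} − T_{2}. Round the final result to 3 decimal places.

59.700

Trend T_2 = (59.6 + 128.8 + 18.9) / 3 = 207.3/3 = 69.10000
Detrended value: 128.8 − 69.10000 = 59.700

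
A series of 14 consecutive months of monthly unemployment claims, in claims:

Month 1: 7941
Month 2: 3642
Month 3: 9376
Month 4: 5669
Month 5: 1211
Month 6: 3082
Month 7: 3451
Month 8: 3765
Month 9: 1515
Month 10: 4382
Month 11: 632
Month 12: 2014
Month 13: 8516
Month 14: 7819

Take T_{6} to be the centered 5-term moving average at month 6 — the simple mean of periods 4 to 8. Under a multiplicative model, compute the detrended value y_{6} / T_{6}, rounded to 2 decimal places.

0.90

Trend T_6 = (5669 + 1211 + 3082 + 3451 + 3765) / 5 = 17178/5 = 3435.6000
Ratio to trend: 3082 / 3435.6000 = 0.90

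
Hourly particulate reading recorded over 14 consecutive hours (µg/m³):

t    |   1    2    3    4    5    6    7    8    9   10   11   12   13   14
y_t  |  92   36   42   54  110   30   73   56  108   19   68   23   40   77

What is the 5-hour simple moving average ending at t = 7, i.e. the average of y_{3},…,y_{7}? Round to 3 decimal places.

61.800

Sum of periods 3–7: 42 + 54 + 110 + 30 + 73 = 309
Divide by 5: 309 / 5 = 61.800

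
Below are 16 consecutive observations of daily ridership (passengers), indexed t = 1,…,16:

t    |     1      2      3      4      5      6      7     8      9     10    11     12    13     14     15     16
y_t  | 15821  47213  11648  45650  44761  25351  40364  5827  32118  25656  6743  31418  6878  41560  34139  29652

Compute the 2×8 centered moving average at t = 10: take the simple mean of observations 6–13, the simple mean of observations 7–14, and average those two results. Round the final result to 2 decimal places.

Sum over 6–13: 25351 + 40364 + 5827 + 32118 + 25656 + 6743 + 31418 + 6878 = 174355
Sum over 7–14: 40364 + 5827 + 32118 + 25656 + 6743 + 31418 + 6878 + 41560 = 190564
CMA at t=10 = (174355 + 190564) / (2·8) = 364919 / 16 = 22807.44

22807.44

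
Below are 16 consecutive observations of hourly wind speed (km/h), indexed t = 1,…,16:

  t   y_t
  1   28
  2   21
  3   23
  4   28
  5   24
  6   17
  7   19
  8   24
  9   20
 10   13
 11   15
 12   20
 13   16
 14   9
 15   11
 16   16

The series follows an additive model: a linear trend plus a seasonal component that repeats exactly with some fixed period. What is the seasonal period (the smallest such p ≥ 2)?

4

First differences y_{t+1} − y_t: -7, 2, 5, -4, -7, 2, 5, -4, -7, 2, …
The difference pattern repeats every 4 terms and not for any smaller step, so p = 4.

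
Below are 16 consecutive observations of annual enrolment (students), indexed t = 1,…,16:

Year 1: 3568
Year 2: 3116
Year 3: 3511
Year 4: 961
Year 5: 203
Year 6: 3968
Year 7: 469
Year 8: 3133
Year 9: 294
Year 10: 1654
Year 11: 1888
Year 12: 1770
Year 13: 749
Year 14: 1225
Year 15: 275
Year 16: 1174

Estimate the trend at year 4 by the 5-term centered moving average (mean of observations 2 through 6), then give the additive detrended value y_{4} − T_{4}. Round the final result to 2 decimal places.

Trend T_4 = (3116 + 3511 + 961 + 203 + 3968) / 5 = 11759/5 = 2351.8000
Detrended value: 961 − 2351.8000 = -1390.80

-1390.80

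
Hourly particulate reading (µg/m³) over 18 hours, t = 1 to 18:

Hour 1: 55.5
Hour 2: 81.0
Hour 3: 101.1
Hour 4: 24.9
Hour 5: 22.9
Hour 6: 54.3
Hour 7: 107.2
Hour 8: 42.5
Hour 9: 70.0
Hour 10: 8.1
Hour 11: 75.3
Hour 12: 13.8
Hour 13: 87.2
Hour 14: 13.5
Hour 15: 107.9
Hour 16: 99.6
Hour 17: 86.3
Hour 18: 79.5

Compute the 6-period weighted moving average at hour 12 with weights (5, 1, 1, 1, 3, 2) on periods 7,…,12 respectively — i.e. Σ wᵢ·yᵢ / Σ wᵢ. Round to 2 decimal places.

Weighted sum: 5·107.2 + 1·42.5 + 1·70.0 + 1·8.1 + 3·75.3 + 2·13.8 = 536.0 + 42.5 + 70.0 + 8.1 + 225.9 + 27.6 = 910.1
Weight total: 5 + 1 + 1 + 1 + 3 + 2 = 13
WMA = 910.1 / 13 = 70.01

70.01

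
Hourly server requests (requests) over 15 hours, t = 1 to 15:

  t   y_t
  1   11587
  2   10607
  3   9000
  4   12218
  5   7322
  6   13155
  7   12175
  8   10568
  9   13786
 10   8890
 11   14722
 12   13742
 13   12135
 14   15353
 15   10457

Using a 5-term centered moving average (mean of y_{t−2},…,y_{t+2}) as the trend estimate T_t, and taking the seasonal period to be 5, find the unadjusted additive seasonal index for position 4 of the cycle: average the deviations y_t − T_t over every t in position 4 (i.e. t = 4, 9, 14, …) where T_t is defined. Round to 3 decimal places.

Season position 4 occurs at t = 4, 9 (where T_t is defined).
t=4: T_4 = 10460.40000; y_4 − T_4 = 12218 − 10460.40000 = 1757.60000
t=9: T_9 = 12028.20000; y_9 − T_9 = 13786 − 12028.20000 = 1757.80000
Mean deviation: (1757.60000 + 1757.80000) / 2 = 1757.700

1757.700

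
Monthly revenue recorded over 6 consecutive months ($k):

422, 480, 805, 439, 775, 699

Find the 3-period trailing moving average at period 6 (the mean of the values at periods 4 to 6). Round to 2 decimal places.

Sum of periods 4–6: 439 + 775 + 699 = 1913
Divide by 3: 1913 / 3 = 637.67

637.67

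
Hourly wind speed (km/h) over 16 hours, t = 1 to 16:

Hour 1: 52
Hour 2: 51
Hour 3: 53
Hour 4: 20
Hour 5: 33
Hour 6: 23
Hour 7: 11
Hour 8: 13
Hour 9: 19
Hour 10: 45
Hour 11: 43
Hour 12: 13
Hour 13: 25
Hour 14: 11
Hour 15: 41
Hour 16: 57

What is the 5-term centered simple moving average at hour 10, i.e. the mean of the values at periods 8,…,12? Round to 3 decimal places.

26.600

Sum of periods 8–12: 13 + 19 + 45 + 43 + 13 = 133
Divide by 5: 133 / 5 = 26.600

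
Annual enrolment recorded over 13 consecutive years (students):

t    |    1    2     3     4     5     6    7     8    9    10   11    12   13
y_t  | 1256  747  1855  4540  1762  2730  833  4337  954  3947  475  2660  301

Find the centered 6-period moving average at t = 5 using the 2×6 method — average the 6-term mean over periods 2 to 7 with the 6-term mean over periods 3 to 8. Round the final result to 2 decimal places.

2377.00

Sum over 2–7: 747 + 1855 + 4540 + 1762 + 2730 + 833 = 12467
Sum over 3–8: 1855 + 4540 + 1762 + 2730 + 833 + 4337 = 16057
CMA at t=5 = (12467 + 16057) / (2·6) = 28524 / 12 = 2377.00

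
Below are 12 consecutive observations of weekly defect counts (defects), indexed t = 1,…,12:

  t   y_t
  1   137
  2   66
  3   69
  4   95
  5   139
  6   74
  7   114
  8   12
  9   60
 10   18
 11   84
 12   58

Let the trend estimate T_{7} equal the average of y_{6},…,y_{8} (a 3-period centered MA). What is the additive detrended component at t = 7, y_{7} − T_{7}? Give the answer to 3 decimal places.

47.333

Trend T_7 = (74 + 114 + 12) / 3 = 200/3 = 66.66667
Detrended value: 114 − 66.66667 = 47.333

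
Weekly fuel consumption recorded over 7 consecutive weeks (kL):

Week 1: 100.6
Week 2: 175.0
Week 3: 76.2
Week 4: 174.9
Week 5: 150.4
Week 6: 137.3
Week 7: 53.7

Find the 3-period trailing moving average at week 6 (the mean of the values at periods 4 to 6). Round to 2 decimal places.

154.20

Sum of periods 4–6: 174.9 + 150.4 + 137.3 = 462.6
Divide by 3: 462.6 / 3 = 154.20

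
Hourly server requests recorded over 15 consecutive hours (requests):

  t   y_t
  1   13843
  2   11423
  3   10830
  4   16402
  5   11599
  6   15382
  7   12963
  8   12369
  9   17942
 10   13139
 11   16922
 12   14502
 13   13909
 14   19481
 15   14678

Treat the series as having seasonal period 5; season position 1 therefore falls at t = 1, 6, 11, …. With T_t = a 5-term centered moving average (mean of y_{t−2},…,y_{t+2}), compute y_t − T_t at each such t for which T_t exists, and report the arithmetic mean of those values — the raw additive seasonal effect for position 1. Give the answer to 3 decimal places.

1639.100

Season position 1 occurs at t = 6, 11 (where T_t is defined).
t=6: T_6 = 13743.00000; y_6 − T_6 = 15382 − 13743.00000 = 1639.00000
t=11: T_11 = 15282.80000; y_11 − T_11 = 16922 − 15282.80000 = 1639.20000
Mean deviation: (1639.00000 + 1639.20000) / 2 = 1639.100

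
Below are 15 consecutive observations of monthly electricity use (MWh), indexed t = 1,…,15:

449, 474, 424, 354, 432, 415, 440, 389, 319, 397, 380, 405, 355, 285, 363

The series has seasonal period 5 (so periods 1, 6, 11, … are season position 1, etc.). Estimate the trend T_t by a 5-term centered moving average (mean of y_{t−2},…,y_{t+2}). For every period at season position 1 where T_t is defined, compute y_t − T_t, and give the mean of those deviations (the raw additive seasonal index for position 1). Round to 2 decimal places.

8.90

Season position 1 occurs at t = 6, 11 (where T_t is defined).
t=6: T_6 = 406.0000; y_6 − T_6 = 415 − 406.0000 = 9.0000
t=11: T_11 = 371.2000; y_11 − T_11 = 380 − 371.2000 = 8.8000
Mean deviation: (9.0000 + 8.8000) / 2 = 8.90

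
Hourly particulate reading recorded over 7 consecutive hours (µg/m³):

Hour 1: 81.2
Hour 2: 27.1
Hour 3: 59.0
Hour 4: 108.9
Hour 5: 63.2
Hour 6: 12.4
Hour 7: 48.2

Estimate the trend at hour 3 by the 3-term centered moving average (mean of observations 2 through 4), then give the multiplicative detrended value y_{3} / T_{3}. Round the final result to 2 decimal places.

0.91

Trend T_3 = (27.1 + 59.0 + 108.9) / 3 = 195.0/3 = 65.0000
Ratio to trend: 59.0 / 65.0000 = 0.91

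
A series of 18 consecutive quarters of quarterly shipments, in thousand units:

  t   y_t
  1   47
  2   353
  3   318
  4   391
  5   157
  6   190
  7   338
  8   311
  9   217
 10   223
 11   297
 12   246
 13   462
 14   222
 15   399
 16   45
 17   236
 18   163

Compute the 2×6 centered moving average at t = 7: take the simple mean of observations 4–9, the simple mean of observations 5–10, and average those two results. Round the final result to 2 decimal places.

253.33

Sum over 4–9: 391 + 157 + 190 + 338 + 311 + 217 = 1604
Sum over 5–10: 157 + 190 + 338 + 311 + 217 + 223 = 1436
CMA at t=7 = (1604 + 1436) / (2·6) = 3040 / 12 = 253.33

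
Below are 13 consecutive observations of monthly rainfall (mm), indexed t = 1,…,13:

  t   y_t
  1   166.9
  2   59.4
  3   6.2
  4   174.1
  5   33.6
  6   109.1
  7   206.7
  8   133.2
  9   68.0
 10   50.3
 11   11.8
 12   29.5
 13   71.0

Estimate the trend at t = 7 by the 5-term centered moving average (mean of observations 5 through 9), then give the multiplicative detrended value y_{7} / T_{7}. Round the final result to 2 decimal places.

1.88

Trend T_7 = (33.6 + 109.1 + 206.7 + 133.2 + 68.0) / 5 = 550.6/5 = 110.1200
Ratio to trend: 206.7 / 110.1200 = 1.88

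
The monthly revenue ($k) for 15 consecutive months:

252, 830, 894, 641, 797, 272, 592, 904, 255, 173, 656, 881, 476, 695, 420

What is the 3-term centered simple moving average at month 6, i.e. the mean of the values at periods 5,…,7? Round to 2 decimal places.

Sum of periods 5–7: 797 + 272 + 592 = 1661
Divide by 3: 1661 / 3 = 553.67

553.67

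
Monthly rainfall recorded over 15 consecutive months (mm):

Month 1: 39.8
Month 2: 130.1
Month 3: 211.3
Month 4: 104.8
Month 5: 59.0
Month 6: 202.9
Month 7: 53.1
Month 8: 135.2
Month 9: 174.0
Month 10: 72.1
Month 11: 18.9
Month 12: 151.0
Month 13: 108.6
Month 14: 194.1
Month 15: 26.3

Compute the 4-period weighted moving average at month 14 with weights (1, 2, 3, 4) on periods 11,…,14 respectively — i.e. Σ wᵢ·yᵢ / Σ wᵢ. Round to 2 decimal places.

142.31

Weighted sum: 1·18.9 + 2·151.0 + 3·108.6 + 4·194.1 = 18.9 + 302.0 + 325.8 + 776.4 = 1423.1
Weight total: 1 + 2 + 3 + 4 = 10
WMA = 1423.1 / 10 = 142.31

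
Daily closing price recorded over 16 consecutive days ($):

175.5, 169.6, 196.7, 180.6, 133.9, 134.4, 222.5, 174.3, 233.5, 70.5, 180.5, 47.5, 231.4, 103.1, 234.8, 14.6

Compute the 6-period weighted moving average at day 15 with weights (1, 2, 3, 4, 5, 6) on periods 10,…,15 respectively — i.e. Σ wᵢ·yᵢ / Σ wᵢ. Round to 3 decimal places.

Weighted sum: 1·70.5 + 2·180.5 + 3·47.5 + 4·231.4 + 5·103.1 + 6·234.8 = 70.5 + 361.0 + 142.5 + 925.6 + 515.5 + 1408.8 = 3423.9
Weight total: 1 + 2 + 3 + 4 + 5 + 6 = 21
WMA = 3423.9 / 21 = 163.043

163.043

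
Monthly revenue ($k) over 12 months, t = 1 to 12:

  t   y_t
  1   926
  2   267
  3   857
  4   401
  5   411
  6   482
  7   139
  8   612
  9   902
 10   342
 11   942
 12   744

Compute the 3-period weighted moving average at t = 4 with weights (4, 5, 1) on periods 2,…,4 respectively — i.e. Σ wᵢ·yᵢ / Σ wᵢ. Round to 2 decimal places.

Weighted sum: 4·267 + 5·857 + 1·401 = 1068 + 4285 + 401 = 5754
Weight total: 4 + 5 + 1 = 10
WMA = 5754 / 10 = 575.40

575.40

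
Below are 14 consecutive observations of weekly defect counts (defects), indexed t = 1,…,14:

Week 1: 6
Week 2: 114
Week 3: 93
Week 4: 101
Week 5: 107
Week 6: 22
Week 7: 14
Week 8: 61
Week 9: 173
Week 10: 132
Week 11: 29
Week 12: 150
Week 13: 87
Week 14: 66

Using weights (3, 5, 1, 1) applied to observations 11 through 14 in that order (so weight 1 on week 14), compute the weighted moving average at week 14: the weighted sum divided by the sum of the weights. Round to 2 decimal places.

Weighted sum: 3·29 + 5·150 + 1·87 + 1·66 = 87 + 750 + 87 + 66 = 990
Weight total: 3 + 5 + 1 + 1 = 10
WMA = 990 / 10 = 99.00

99.00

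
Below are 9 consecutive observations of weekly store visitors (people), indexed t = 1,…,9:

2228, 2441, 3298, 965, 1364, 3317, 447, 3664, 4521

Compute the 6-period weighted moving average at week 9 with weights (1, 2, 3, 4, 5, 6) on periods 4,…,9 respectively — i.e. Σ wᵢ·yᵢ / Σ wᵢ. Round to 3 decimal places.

2898.952

Weighted sum: 1·965 + 2·1364 + 3·3317 + 4·447 + 5·3664 + 6·4521 = 965 + 2728 + 9951 + 1788 + 18320 + 27126 = 60878
Weight total: 1 + 2 + 3 + 4 + 5 + 6 = 21
WMA = 60878 / 21 = 2898.952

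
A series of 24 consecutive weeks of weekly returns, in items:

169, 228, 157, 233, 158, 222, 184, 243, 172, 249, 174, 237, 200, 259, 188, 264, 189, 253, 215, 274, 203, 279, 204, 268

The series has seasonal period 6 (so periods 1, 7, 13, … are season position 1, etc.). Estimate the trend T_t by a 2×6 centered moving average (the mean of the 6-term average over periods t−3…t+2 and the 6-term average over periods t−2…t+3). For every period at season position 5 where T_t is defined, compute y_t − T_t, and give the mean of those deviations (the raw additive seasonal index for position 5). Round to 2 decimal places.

-40.11

Season position 5 occurs at t = 5, 11, 17 (where T_t is defined).
t=5: T_5 = 198.2500; y_5 − T_5 = 158 − 198.2500 = -40.2500
t=11: T_11 = 213.8333; y_11 − T_11 = 174 − 213.8333 = -39.8333
t=17: T_17 = 229.2500; y_17 − T_17 = 189 − 229.2500 = -40.2500
Mean deviation: (-40.2500 + -39.8333 + -40.2500) / 3 = -40.11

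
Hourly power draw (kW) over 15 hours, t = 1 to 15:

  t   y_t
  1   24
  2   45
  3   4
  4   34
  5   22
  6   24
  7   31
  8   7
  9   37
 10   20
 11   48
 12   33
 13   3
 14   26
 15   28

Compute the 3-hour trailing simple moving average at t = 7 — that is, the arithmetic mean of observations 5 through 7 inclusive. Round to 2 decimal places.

Sum of periods 5–7: 22 + 24 + 31 = 77
Divide by 3: 77 / 3 = 25.67

25.67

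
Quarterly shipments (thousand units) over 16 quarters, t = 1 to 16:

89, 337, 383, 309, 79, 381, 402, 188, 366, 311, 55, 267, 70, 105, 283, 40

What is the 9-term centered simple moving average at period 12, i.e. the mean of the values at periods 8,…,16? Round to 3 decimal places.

187.222

Sum of periods 8–16: 188 + 366 + 311 + 55 + 267 + 70 + 105 + 283 + 40 = 1685
Divide by 9: 1685 / 9 = 187.222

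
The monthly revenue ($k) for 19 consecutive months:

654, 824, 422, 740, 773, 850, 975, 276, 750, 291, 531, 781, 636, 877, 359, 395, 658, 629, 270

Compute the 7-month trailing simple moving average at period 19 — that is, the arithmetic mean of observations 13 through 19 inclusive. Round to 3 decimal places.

546.286

Sum of periods 13–19: 636 + 877 + 359 + 395 + 658 + 629 + 270 = 3824
Divide by 7: 3824 / 7 = 546.286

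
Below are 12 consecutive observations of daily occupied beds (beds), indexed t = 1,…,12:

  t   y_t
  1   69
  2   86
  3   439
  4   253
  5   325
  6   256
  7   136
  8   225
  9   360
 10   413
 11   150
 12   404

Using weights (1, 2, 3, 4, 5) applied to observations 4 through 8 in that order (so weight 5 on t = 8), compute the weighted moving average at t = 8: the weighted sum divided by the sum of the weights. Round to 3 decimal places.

Weighted sum: 1·253 + 2·325 + 3·256 + 4·136 + 5·225 = 253 + 650 + 768 + 544 + 1125 = 3340
Weight total: 1 + 2 + 3 + 4 + 5 = 15
WMA = 3340 / 15 = 222.667

222.667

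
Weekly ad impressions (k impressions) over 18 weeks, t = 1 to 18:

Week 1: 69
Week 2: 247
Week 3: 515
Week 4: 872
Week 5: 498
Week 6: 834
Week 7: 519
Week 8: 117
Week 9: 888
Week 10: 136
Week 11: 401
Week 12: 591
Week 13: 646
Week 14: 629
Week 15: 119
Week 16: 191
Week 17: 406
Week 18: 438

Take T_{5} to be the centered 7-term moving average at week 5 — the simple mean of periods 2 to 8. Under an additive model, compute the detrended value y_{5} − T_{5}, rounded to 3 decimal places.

Trend T_5 = (247 + 515 + 872 + 498 + 834 + 519 + 117) / 7 = 3602/7 = 514.57143
Detrended value: 498 − 514.57143 = -16.571

-16.571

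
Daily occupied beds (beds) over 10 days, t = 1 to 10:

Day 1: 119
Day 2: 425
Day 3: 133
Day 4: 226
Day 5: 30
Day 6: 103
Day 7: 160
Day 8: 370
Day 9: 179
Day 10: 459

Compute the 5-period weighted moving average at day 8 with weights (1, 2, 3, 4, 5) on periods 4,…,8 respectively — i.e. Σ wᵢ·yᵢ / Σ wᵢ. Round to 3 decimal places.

Weighted sum: 1·226 + 2·30 + 3·103 + 4·160 + 5·370 = 226 + 60 + 309 + 640 + 1850 = 3085
Weight total: 1 + 2 + 3 + 4 + 5 = 15
WMA = 3085 / 15 = 205.667

205.667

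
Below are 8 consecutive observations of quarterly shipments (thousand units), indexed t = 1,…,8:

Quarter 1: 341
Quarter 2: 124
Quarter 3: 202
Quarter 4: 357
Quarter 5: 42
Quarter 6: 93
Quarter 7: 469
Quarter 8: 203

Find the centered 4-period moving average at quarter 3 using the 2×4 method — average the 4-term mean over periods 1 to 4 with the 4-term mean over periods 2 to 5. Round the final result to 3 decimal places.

218.625

Sum over 1–4: 341 + 124 + 202 + 357 = 1024
Sum over 2–5: 124 + 202 + 357 + 42 = 725
CMA at t=3 = (1024 + 725) / (2·4) = 1749 / 8 = 218.625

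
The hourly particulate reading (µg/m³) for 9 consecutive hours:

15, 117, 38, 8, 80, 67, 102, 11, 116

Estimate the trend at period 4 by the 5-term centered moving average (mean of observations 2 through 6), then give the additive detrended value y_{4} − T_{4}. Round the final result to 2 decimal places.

-54.00

Trend T_4 = (117 + 38 + 8 + 80 + 67) / 5 = 310/5 = 62.0000
Detrended value: 8 − 62.0000 = -54.00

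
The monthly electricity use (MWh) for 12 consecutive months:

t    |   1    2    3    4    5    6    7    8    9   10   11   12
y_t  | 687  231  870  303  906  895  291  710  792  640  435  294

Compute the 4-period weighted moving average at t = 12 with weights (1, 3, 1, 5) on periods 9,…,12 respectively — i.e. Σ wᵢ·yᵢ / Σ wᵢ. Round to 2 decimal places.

461.70

Weighted sum: 1·792 + 3·640 + 1·435 + 5·294 = 792 + 1920 + 435 + 1470 = 4617
Weight total: 1 + 3 + 1 + 5 = 10
WMA = 4617 / 10 = 461.70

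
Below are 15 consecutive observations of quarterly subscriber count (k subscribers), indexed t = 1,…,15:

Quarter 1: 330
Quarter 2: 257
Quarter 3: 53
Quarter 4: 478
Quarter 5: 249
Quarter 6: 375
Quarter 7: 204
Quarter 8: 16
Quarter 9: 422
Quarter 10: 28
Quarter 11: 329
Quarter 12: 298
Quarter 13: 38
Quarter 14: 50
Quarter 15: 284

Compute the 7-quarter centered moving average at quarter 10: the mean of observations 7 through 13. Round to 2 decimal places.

Sum of periods 7–13: 204 + 16 + 422 + 28 + 329 + 298 + 38 = 1335
Divide by 7: 1335 / 7 = 190.71

190.71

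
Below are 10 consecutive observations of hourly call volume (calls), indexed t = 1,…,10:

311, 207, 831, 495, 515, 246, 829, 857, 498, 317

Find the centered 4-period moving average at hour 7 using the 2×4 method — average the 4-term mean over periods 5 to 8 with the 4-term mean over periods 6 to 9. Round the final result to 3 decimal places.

Sum over 5–8: 515 + 246 + 829 + 857 = 2447
Sum over 6–9: 246 + 829 + 857 + 498 = 2430
CMA at t=7 = (2447 + 2430) / (2·4) = 4877 / 8 = 609.625

609.625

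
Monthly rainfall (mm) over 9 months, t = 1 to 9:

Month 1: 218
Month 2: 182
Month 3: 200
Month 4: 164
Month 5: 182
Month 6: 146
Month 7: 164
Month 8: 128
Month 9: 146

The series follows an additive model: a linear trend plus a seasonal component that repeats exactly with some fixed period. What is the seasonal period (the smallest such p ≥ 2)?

First differences y_{t+1} − y_t: -36, 18, -36, 18, -36, 18, …
The difference pattern repeats every 2 terms and not for any smaller step, so p = 2.

2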